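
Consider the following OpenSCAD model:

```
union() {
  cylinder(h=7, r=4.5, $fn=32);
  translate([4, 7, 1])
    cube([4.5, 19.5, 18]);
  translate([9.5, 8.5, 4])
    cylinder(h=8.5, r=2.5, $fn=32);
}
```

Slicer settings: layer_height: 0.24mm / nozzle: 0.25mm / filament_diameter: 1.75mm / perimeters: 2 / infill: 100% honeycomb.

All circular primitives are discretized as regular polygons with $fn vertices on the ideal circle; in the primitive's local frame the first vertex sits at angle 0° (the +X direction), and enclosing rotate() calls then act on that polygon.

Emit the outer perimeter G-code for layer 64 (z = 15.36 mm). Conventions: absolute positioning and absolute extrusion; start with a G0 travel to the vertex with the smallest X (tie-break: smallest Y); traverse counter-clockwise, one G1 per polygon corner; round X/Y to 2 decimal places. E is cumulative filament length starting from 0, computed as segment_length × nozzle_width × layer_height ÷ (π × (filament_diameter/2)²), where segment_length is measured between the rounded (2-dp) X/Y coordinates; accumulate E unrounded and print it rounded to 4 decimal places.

At z = 15.36 mm: the cylinder is not intersected at this z (z outside [0, 7]); the cube at (4, 7) is present — its section is the full 4.5×19.5 rectangle; the cylinder at (9.5, 8.5) is not intersected at this z (z outside [4, 12.5]); Combining (union): only the 4.5×19.5 cube at (4, 7) is present, so the union is just that shape — 1 connected region. The outline is a single polygon with 4 vertices. Extrusion per mm of travel: 0.25 × 0.24 / (π × 0.875²) = 0.024945. Accumulating E over each segment gives final E = 1.1974.

G0 X4.00 Y7.00 Z15.36
G1 X8.50 Y7.00 E0.1123
G1 X8.50 Y26.50 E0.5987
G1 X4.00 Y26.50 E0.7109
G1 X4.00 Y7.00 E1.1974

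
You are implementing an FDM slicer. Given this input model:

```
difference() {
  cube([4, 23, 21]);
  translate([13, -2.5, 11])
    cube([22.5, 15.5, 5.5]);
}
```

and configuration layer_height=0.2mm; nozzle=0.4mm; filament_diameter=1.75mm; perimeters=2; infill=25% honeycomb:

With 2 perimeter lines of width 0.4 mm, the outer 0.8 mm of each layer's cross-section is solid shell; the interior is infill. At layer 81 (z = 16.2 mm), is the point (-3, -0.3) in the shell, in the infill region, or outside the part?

outside

At z = 16.2 mm: the 4×23 cube contributes its full rectangle; the cube at (13, -2.5) is present — its section is the full 22.5×15.5 rectangle; Taking the first minus the rest: starting from the 4×23 cube, the 22.5×15.5 cube at (13, -2.5) misses the remaining region (no effect) — 1 connected region. Overall, the cross-section is a single solid region. The nearest boundary edge runs (4.00, 0.00)→(0.00, 0.00); distance from the point to it = 3.01 mm. The point is not inside any of the regions above, so it lies outside the cross-section (3.01 mm from the nearest boundary).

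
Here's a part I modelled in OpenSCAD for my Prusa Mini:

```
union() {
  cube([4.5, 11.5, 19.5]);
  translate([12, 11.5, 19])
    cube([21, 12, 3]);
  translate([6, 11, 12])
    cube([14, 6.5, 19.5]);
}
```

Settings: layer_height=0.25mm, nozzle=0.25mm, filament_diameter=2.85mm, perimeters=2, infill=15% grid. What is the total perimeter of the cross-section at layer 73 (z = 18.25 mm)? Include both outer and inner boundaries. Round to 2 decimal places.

At z = 18.25 mm: the 4.5×11.5 cube contributes its full rectangle (perimeter 32.00 mm); the cube at (12, 11.5) does not reach this height (z outside [19, 22]); the cube at (6, 11) (footprint 14×6.5) is included at this height (perimeter 41.00 mm); Combining (union): the 2 present regions are separate (no shared area or edge), so areas and boundary lengths simply add and each stays a separate island — boundary = 73.00 mm. Overall, the cross-section has 2 separate islands. Total boundary length (outer) = 73.00 mm.

73.00 mm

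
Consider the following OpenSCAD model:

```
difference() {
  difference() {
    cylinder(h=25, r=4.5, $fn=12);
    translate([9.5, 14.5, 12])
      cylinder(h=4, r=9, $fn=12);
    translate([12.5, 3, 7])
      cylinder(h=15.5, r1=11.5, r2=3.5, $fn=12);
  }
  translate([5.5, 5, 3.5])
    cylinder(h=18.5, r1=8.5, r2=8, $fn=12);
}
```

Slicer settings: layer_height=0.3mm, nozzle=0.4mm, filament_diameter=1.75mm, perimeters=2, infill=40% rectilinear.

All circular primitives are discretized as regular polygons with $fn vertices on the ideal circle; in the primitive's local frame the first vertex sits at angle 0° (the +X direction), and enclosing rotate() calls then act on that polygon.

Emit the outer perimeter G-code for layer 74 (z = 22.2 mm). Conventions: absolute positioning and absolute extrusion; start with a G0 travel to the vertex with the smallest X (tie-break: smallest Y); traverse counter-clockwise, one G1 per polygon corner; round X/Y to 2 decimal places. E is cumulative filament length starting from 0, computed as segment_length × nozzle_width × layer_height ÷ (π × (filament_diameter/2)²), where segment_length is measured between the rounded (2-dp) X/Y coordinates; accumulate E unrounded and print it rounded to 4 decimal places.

At z = 22.2 mm: the r=4.5 cylinder gives a regular 12-gon of circumradius 4.5 (constant along its height); the cylinder at (9.5, 14.5) does not reach this height (z outside [12, 16]); the cone at (12.5, 3) contributes a regular 12-gon of circumradius 3.655 (interpolated between r1=11.5 and r2=3.5 at t=0.981); After the difference (first − rest): starting from the r=4.5 cylinder, the cone at (12.5, 3) misses the remaining region (no effect) — 1 connected region; the cone at (5.5, 5) does not reach this height (z outside [3.5, 22]); Taking the first minus the rest: none of the subtracted shapes is present at this height, so the result so far is unchanged — 1 connected region. The outline is a single polygon with 12 vertices. Extrusion per mm of travel: 0.4 × 0.3 / (π × 0.875²) = 0.049890. Accumulating E over each segment gives final E = 1.3951.

G0 X-4.50 Y0.00 Z22.20
G1 X-3.90 Y-2.25 E0.1162
G1 X-2.25 Y-3.90 E0.2326
G1 X0.00 Y-4.50 E0.3488
G1 X2.25 Y-3.90 E0.4649
G1 X3.90 Y-2.25 E0.5814
G1 X4.50 Y0.00 E0.6975
G1 X3.90 Y2.25 E0.8137
G1 X2.25 Y3.90 E0.9301
G1 X0.00 Y4.50 E1.0463
G1 X-2.25 Y3.90 E1.1625
G1 X-3.90 Y2.25 E1.2789
G1 X-4.50 Y0.00 E1.3951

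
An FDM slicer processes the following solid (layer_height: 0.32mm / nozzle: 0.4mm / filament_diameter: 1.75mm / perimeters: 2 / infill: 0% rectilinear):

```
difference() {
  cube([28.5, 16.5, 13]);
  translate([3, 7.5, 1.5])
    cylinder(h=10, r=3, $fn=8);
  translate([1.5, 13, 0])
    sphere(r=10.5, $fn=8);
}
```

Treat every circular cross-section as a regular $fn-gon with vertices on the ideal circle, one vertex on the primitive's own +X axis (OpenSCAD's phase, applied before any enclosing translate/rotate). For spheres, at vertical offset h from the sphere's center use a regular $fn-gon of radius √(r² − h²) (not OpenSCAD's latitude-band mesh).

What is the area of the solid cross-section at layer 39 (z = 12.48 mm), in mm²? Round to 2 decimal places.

At z = 12.48 mm: the 28.5×16.5 cube contributes its full rectangle (area 470.25 mm²); the cylinder at (3, 7.5) does not reach this height (z outside [1.5, 11.5]); the sphere at (1.5, 13) is not intersected at this z (|z−center|=12.480 > r=10.5); After the difference (first − rest): none of the subtracted shapes is present at this height, so the 28.5×16.5 cube is unchanged — area = 470.25 mm². Overall, the cross-section is a single solid region. Net area = 470.25 mm².

470.25 mm²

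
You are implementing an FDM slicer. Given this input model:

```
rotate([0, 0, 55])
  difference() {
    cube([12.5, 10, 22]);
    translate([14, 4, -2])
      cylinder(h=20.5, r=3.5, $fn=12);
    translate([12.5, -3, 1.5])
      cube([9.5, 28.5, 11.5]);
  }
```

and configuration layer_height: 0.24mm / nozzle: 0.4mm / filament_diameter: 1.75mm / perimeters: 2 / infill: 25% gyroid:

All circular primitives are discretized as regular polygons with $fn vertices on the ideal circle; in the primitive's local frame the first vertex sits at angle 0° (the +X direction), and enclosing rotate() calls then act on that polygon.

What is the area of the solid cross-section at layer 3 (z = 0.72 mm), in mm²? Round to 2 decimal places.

At z = 0.72 mm: the 12.5×10 cube contributes its full rectangle (area 125.00 mm²); the r=3.5 cylinder at (14, 4) gives a regular 12-gon of circumradius 3.5 (constant along its height) (area = (12/2)·3.500²·sin(360°/12) = 36.75 mm²); the cube at (12.5, -3) is absent (z outside [1.5, 13]); After the difference (first − rest): starting from the 12.5×10 cube (125.00 mm²), the r=3.5 cylinder at (14, 4) partially overlaps it — only the 8.48 mm² overlap (of its 36.75 mm²) is removed, clipping the outline — area = 116.52 mm²; (rotated 55° about Z; rotation is an isometry so areas/perimeters/island counts are preserved). Overall, the cross-section is a single solid region. Net area = 116.52 mm².

116.52 mm²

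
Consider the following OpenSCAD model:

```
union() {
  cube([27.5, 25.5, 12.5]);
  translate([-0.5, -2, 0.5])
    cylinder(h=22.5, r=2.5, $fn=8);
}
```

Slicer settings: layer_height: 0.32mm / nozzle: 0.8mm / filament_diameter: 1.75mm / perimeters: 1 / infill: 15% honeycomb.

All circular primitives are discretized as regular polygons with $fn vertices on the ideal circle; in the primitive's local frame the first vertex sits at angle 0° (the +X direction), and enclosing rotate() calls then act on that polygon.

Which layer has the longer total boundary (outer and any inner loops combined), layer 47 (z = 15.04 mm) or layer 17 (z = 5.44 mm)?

layer 17 (z = 5.44 mm)

Layer 47 (z = 15.04): the cube is absent (z outside [0, 12.5]); the cylinder at (-0.5, -2): section is a regular 8-gon, circumradius r=2.5 (perimeter = 2·8·2.500·sin(180°/8) = 15.31 mm); Merging all regions: only the r=2.5 cylinder at (-0.5, -2) is present, so the union is just that shape — boundary = 15.31 mm. So its perimeter = 15.31 mm. Layer 17 (z = 5.44): the cube is present — its section is the full 27.5×25.5 rectangle (perimeter 106.00 mm); the cylinder at (-0.5, -2): section is a regular 8-gon, circumradius r=2.5 (perimeter = 2·8·2.500·sin(180°/8) = 15.31 mm); Taking the union: the regions partially overlap (shared area 0.10 mm²), so the edge portions inside another operand are dropped and the merged outline is re-measured after clipping — boundary = 119.54 mm. So its perimeter = 119.54 mm. Layer 17 is larger (119.54 vs 15.31 mm).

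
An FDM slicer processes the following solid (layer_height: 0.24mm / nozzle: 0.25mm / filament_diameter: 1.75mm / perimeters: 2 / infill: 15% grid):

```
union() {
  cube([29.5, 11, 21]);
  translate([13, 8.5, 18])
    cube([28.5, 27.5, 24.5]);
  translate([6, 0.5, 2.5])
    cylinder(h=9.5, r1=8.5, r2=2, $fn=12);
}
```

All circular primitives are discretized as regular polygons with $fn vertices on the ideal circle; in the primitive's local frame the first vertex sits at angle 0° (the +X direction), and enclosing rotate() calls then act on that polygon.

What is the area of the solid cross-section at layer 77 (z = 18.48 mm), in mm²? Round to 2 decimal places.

1067.00 mm²

At z = 18.48 mm: the cube (footprint 29.5×11) is included at this height (area 324.50 mm²); the cube at (13, 8.5) (footprint 28.5×27.5) is included at this height (area 783.75 mm²); the cone at (6, 0.5) does not reach this height (z outside [2.5, 12]); Taking the union: the regions partially overlap — summed areas 1108.25 mm² minus the doubly-counted overlap 41.25 mm² gives 1067.00 mm² — area = 1067.00 mm². Overall, the cross-section is a single solid region. Net area = 1067.00 mm².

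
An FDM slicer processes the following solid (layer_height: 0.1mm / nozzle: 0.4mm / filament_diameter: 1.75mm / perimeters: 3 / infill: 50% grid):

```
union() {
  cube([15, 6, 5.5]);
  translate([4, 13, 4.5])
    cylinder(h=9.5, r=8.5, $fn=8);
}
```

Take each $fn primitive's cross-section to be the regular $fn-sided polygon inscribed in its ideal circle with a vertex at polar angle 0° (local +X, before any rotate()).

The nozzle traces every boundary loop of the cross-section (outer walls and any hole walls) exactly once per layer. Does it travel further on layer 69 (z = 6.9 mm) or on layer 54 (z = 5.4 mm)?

Layer 69 (z = 6.9): the cube does not reach this height (z outside [0, 5.5]); the cylinder at (4, 13): section is a regular 8-gon, circumradius r=8.5 (perimeter = 2·8·8.500·sin(180°/8) = 52.04 mm); Combining (union): only the r=8.5 cylinder at (4, 13) is present, so the union is just that shape — boundary = 52.04 mm. So its perimeter = 52.04 mm. Layer 54 (z = 5.4): the 15×6 cube contributes its full rectangle (perimeter 42.00 mm); the r=8.5 cylinder at (4, 13) gives a regular 8-gon of circumradius 8.5 (constant along its height) (perimeter = 2·8·8.500·sin(180°/8) = 52.04 mm); Combining (union): the regions partially overlap (shared area 5.43 mm²), so the edge portions inside another operand are dropped and the merged outline is re-measured after clipping — boundary = 78.96 mm. So its perimeter = 78.96 mm. Layer 54 is larger (78.96 vs 52.04 mm).

layer 54 (z = 5.4 mm)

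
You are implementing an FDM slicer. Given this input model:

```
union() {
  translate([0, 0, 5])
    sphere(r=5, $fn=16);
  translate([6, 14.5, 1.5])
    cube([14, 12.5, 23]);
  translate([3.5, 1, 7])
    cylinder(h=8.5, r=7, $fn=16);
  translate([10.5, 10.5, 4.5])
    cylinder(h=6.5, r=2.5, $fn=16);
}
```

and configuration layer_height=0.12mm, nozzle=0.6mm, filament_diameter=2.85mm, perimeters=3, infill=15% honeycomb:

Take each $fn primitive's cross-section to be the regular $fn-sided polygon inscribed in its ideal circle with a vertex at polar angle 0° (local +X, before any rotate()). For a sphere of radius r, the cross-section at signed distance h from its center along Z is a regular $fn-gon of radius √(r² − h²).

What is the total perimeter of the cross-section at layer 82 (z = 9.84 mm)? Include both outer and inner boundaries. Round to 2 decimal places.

At z = 9.84 mm: the sphere: section is a regular 16-gon, circumradius = √(r²−h²) = √(5²−4.84²) = 1.255 (perimeter = 2·16·1.255·sin(180°/16) = 7.83 mm); the 14×12.5 cube at (6, 14.5) contributes its full rectangle (perimeter 53.00 mm); the cylinder at (3.5, 1): section is a regular 16-gon, circumradius r=7 (perimeter = 2·16·7.000·sin(180°/16) = 43.70 mm); the r=2.5 cylinder at (10.5, 10.5) contributes a regular 16-gon of circumradius 2.5 (perimeter = 2·16·2.500·sin(180°/16) = 15.61 mm); Merging all regions: the regions partially overlap (shared area 4.82 mm²), so the edge portions inside another operand are dropped and the merged outline is re-measured after clipping — boundary = 112.31 mm. Overall, the cross-section has 3 separate islands. Total boundary length (outer) = 112.31 mm.

112.31 mm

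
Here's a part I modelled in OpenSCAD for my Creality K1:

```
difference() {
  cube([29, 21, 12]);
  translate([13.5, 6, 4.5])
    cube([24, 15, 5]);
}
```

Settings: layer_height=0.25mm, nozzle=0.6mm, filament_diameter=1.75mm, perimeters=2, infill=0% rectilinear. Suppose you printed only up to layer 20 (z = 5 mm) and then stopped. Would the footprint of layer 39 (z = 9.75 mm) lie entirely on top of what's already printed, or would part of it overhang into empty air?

part overhangs

Compare the two slices. At z = 5: the cube (footprint 29×21) is included at this height (area 609.00 mm²); the 24×15 cube at (13.5, 6) contributes its full rectangle (area 360.00 mm²); Taking the first minus the rest: starting from the 29×21 cube (609.00 mm²), the 24×15 cube at (13.5, 6) partially overlaps it — only the 232.50 mm² overlap (of its 360.00 mm²) is removed, clipping the outline — area = 376.50 mm². At z = 9.75: the 29×21 cube contributes its full rectangle (area 609.00 mm²); the cube at (13.5, 6) is not intersected at this z (z outside [4.5, 9.5]); Taking the first minus the rest: none of the subtracted shapes is present at this height, so the 29×21 cube is unchanged — area = 609.00 mm². Checking containment: at z = 9.75 the cross-section extends beyond the z = 5 cross-section by about 232.50 mm².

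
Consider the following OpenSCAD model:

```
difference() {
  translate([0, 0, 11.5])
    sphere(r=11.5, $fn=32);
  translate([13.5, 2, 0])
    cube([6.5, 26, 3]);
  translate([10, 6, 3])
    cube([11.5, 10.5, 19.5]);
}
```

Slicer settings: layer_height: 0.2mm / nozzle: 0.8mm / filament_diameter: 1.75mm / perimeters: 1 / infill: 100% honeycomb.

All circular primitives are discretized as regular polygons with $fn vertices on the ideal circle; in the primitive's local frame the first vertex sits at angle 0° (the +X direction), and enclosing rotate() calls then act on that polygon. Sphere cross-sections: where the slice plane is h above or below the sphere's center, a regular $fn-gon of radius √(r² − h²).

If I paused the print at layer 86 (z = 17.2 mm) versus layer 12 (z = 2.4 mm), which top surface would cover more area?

Layer 86 (z = 17.2): the sphere: section is a regular 32-gon, circumradius = √(r²−h²) = √(11.5²−5.7²) = 9.988 (area = (32/2)·9.988²·sin(360°/32) = 311.40 mm²); the cube at (13.5, 2) does not reach this height (z outside [0, 3]); the cube at (10, 6) (footprint 11.5×10.5) is included at this height (area 120.75 mm²); Subtracting the remaining from the first: starting from the r=11.5 sphere (311.40 mm²), the 11.5×10.5 cube at (10, 6) misses the remaining region (no effect) — area = 311.40 mm². So its area = 311.40 mm². Layer 12 (z = 2.4): the r=11.5 sphere slices to a regular 32-gon of circumradius 7.031 (√(r²−h²) with h=9.1 from center) (area = (32/2)·7.031²·sin(360°/32) = 154.32 mm²); the 6.5×26 cube at (13.5, 2) contributes its full rectangle (area 169.00 mm²); the cube at (10, 6) does not reach this height (z outside [3, 22.5]); Subtracting the remaining from the first: starting from the r=11.5 sphere (154.32 mm²), the 6.5×26 cube at (13.5, 2) misses the remaining region (no effect) — area = 154.32 mm². So its area = 154.32 mm². Layer 86 is larger (311.40 vs 154.32 mm²).

layer 86 (z = 17.2 mm)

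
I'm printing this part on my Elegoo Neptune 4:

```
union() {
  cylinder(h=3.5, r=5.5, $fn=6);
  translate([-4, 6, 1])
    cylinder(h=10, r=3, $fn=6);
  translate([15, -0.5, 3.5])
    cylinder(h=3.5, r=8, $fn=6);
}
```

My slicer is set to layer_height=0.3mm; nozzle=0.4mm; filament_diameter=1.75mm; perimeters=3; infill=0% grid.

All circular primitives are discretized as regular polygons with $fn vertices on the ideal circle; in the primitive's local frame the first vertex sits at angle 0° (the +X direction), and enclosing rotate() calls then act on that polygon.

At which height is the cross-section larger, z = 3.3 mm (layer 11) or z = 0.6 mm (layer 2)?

Layer 11 (z = 3.3): the cylinder: section is a regular 6-gon, circumradius r=5.5 (area = (6/2)·5.500²·sin(360°/6) = 78.59 mm²); the r=3 cylinder at (-4, 6) contributes a regular 6-gon of circumradius 3 (area = (6/2)·3.000²·sin(360°/6) = 23.38 mm²); the cylinder at (15, -0.5) is not intersected at this z (z outside [3.5, 7]); Merging all regions: the regions partially overlap — summed areas 101.97 mm² minus the doubly-counted overlap 1.41 mm² gives 100.56 mm² — area = 100.56 mm². So its area = 100.56 mm². Layer 2 (z = 0.6): the r=5.5 cylinder gives a regular 6-gon of circumradius 5.5 (constant along its height) (area = (6/2)·5.500²·sin(360°/6) = 78.59 mm²); the cylinder at (-4, 6) is absent (z outside [1, 11]); the cylinder at (15, -0.5) does not reach this height (z outside [3.5, 7]); Merging all regions: only the r=5.5 cylinder is present, so the union is just that shape — area = 78.59 mm². So its area = 78.59 mm². Layer 11 is larger (100.56 vs 78.59 mm²).

layer 11 (z = 3.3 mm)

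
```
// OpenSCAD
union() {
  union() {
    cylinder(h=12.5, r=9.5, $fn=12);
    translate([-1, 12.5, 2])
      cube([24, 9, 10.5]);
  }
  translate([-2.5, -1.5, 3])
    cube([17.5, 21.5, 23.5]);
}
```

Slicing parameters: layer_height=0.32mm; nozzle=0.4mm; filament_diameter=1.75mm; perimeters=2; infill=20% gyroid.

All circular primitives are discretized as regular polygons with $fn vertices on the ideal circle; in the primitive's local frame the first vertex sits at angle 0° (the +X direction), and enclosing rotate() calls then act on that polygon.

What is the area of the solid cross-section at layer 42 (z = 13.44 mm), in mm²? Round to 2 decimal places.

376.25 mm²

At z = 13.44 mm: the cylinder is absent (z outside [0, 12.5]); the cube at (-1, 12.5) does not reach this height (z outside [2, 12.5]); Taking the union: nothing is present at this height; the cube at (-2.5, -1.5) (footprint 17.5×21.5) is included at this height (area 376.25 mm²); Taking the union: only the 17.5×21.5 cube at (-2.5, -1.5) is present, so the union is just that shape — area = 376.25 mm². Overall, the cross-section is a single solid region. Net area = 376.25 mm².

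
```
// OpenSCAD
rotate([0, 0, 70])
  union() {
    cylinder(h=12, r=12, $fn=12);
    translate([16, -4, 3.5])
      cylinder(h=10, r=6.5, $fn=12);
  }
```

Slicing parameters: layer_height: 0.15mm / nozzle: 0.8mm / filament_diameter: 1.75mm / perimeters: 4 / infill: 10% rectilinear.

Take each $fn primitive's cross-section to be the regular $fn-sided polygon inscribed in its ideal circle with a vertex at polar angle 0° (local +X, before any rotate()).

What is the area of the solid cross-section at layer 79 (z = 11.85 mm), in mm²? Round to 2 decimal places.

At z = 11.85 mm: the r=12 cylinder contributes a regular 12-gon of circumradius 12 (area = (12/2)·12.000²·sin(360°/12) = 432.00 mm²); the r=6.5 cylinder at (16, -4) gives a regular 12-gon of circumradius 6.5 (constant along its height) (area = (12/2)·6.500²·sin(360°/12) = 126.75 mm²); Taking the union: the regions partially overlap — summed areas 558.75 mm² minus the doubly-counted overlap 7.65 mm² gives 551.10 mm² — area = 551.10 mm²; (whole slice rotated 70° about Z — lengths, areas and connectivity unchanged). Overall, the cross-section is a single solid region. Net area = 551.10 mm².

551.10 mm²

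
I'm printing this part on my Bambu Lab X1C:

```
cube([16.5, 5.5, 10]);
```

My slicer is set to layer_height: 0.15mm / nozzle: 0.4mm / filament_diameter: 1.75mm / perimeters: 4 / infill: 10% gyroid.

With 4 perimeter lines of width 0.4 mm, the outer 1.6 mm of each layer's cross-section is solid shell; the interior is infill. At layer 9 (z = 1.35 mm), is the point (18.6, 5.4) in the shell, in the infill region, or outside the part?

At z = 1.35 mm: the cube (footprint 16.5×5.5) is included at this height. Overall, the cross-section is a single solid region. The nearest boundary edge runs (16.50, 0.00)→(16.50, 5.50); distance from the point to it = 2.10 mm. The point is not inside any of the regions above, so it lies outside the cross-section (2.10 mm from the nearest boundary).

outside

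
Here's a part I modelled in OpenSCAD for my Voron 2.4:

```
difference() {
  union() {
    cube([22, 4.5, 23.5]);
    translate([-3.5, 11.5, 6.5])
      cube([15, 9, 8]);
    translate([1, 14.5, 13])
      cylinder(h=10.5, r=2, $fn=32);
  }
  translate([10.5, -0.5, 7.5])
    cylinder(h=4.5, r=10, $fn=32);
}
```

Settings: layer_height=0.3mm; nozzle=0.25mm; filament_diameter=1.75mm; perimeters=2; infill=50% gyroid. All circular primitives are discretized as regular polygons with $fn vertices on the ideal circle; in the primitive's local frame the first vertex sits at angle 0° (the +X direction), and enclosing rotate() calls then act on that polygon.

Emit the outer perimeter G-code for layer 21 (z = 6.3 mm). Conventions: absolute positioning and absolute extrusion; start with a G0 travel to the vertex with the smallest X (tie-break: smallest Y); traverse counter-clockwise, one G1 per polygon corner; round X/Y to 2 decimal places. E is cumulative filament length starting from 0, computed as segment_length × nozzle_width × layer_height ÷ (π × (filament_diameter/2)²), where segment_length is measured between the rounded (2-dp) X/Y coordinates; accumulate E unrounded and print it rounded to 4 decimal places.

G0 X0.00 Y0.00 Z6.30
G1 X22.00 Y0.00 E0.6860
G1 X22.00 Y4.50 E0.8263
G1 X0.00 Y4.50 E1.5123
G1 X0.00 Y0.00 E1.6526

At z = 6.3 mm: the cube is present — its section is the full 22×4.5 rectangle; the cube at (-3.5, 11.5) is absent (z outside [6.5, 14.5]); the cylinder at (1, 14.5) is not intersected at this z (z outside [13, 23.5]); Combining (union): only the 22×4.5 cube is present, so the union is just that shape — 1 connected region; the cylinder at (10.5, -0.5) is not intersected at this z (z outside [7.5, 12]); Taking the first minus the rest: none of the subtracted shapes is present at this height, so that combined region is unchanged — 1 connected region. The outline is a single polygon with 4 vertices. Extrusion per mm of travel: 0.25 × 0.3 / (π × 0.875²) = 0.031181. Accumulating E over each segment gives final E = 1.6526.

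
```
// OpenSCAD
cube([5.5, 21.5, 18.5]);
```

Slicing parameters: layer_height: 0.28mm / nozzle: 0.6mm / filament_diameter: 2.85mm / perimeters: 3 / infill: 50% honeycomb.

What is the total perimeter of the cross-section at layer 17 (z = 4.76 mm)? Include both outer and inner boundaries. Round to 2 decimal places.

54.00 mm

At z = 4.76 mm: the cube (footprint 5.5×21.5) is included at this height (perimeter 54.00 mm). Overall, the cross-section is a single solid region. Total boundary length (outer) = 54.00 mm.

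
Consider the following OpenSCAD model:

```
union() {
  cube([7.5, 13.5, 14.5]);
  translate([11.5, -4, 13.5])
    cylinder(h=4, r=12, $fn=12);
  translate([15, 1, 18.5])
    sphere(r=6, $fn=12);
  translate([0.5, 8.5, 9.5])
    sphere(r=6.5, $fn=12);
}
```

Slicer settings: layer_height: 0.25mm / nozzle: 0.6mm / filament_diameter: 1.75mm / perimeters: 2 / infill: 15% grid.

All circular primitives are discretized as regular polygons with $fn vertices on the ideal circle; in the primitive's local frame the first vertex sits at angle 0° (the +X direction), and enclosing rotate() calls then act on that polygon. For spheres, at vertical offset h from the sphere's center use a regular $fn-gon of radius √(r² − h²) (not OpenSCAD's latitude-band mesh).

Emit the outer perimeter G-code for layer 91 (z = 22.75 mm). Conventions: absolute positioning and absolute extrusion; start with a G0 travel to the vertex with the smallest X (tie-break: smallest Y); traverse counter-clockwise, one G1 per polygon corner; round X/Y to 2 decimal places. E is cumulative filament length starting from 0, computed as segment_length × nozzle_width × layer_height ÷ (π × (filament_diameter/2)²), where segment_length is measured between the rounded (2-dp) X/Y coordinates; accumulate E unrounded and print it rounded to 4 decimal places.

At z = 22.75 mm: the cube is not intersected at this z (z outside [0, 14.5]); the cylinder at (11.5, -4) does not reach this height (z outside [13.5, 17.5]); the r=6 sphere at (15, 1) slices to a regular 12-gon of circumradius 4.235 (√(r²−h²) with h=4.25 from center); the sphere at (0.5, 8.5) does not reach this height (|z−center|=13.250 > r=6.5); Combining (union): only the r=6 sphere at (15, 1) is present, so the union is just that shape — 1 connected region. The outline is a single polygon with 12 vertices. Extrusion per mm of travel: 0.6 × 0.25 / (π × 0.875²) = 0.062363. Accumulating E over each segment gives final E = 1.6420.

G0 X10.76 Y1.00 Z22.75
G1 X11.33 Y-1.12 E0.1369
G1 X12.88 Y-2.67 E0.2736
G1 X15.00 Y-3.24 E0.4105
G1 X17.12 Y-2.67 E0.5474
G1 X18.67 Y-1.12 E0.6841
G1 X19.24 Y1.00 E0.8210
G1 X18.67 Y3.12 E0.9579
G1 X17.12 Y4.67 E1.0946
G1 X15.00 Y5.24 E1.2315
G1 X12.88 Y4.67 E1.3684
G1 X11.33 Y3.12 E1.5051
G1 X10.76 Y1.00 E1.6420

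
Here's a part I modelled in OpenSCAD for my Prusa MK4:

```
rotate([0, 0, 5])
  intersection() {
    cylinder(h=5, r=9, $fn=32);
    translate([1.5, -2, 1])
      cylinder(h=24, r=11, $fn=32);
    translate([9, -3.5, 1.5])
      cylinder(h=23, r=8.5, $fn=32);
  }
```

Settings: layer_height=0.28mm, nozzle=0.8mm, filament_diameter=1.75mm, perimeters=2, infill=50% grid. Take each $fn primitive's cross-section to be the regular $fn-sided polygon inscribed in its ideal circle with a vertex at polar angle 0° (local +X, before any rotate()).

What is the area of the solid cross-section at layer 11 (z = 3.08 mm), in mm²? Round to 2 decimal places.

79.52 mm²

At z = 3.08 mm: the r=9 cylinder contributes a regular 32-gon of circumradius 9 (area = (32/2)·9.000²·sin(360°/32) = 252.84 mm²); the r=11 cylinder at (1.5, -2) contributes a regular 32-gon of circumradius 11 (area = (32/2)·11.000²·sin(360°/32) = 377.69 mm²); the r=8.5 cylinder at (9, -3.5) contributes a regular 32-gon of circumradius 8.5 (area = (32/2)·8.500²·sin(360°/32) = 225.52 mm²); Keeping only the common overlap: the r=11 cylinder at (1.5, -2) partially overlaps the r=9 cylinder; clipping to the common part keeps 248.54 mm²; the r=8.5 cylinder at (9, -3.5) partially overlaps the running intersection; clipping to the common part keeps 79.52 mm² — area = 79.52 mm²; (rotated 5° about Z; rotation is an isometry so areas/perimeters/island counts are preserved). Overall, the cross-section is a single solid region. Net area = 79.52 mm².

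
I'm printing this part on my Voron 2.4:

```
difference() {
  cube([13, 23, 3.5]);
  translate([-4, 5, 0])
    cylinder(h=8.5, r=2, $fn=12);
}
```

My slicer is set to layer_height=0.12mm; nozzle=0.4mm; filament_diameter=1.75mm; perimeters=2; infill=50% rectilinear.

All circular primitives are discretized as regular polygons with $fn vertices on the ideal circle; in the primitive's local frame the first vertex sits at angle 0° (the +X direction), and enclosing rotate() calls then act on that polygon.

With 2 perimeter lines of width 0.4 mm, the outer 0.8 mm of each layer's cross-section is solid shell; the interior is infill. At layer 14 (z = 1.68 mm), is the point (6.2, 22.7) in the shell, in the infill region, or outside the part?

shell

At z = 1.68 mm: the 13×23 cube contributes its full rectangle; the r=2 cylinder at (-4, 5) gives a regular 12-gon of circumradius 2 (constant along its height); After the difference (first − rest): starting from the 13×23 cube, the r=2 cylinder at (-4, 5) misses the remaining region (no effect) — 1 connected region. Overall, the cross-section is a single solid region. The nearest boundary edge runs (0.00, 23.00)→(13.00, 23.00); distance from the point to it = 0.30 mm. The point is inside the cross-section, 0.30 mm from the nearest boundary — within the 0.8 mm shell band (2 × 0.4).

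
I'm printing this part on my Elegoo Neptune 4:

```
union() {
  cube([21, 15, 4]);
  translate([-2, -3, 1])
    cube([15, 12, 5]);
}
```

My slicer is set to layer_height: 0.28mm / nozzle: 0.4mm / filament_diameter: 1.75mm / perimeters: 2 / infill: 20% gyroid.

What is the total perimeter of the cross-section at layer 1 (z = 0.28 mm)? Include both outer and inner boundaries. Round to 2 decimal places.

72.00 mm

At z = 0.28 mm: the cube is present — its section is the full 21×15 rectangle (perimeter 72.00 mm); the cube at (-2, -3) is absent (z outside [1, 6]); Combining (union): only the 21×15 cube is present, so the union is just that shape — boundary = 72.00 mm. Overall, the cross-section is a single solid region. Total boundary length (outer) = 72.00 mm.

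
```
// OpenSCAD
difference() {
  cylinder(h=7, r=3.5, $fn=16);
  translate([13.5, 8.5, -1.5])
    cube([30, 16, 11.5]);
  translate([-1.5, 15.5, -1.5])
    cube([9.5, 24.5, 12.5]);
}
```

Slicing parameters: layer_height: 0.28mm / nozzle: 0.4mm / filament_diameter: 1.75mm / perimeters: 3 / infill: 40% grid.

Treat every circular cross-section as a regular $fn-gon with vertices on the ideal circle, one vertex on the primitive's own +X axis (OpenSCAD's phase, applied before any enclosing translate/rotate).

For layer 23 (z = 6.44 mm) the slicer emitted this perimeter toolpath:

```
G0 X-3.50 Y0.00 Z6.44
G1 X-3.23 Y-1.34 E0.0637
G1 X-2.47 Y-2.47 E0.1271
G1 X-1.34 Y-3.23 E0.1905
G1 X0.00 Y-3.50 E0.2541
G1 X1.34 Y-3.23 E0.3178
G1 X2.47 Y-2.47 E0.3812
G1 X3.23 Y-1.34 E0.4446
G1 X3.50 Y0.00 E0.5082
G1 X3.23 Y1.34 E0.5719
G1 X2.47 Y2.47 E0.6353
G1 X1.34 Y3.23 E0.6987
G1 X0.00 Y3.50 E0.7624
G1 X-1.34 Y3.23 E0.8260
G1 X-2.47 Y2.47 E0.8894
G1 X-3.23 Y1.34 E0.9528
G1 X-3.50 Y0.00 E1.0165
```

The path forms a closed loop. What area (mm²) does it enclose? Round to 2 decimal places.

Apply the shoelace formula to the sequence of (X, Y) vertices; enclosed area = 37.43 mm².

37.43 mm²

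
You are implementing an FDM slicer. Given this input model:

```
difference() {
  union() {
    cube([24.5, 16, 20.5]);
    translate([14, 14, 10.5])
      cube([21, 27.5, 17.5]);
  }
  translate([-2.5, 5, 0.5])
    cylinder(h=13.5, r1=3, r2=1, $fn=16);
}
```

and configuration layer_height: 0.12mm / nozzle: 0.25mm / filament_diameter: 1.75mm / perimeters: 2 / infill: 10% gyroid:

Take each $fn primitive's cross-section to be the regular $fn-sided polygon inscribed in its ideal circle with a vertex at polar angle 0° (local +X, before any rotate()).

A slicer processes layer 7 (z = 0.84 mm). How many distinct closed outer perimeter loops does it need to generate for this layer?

At z = 0.84 mm: the cube is present — its section is the full 24.5×16 rectangle; the cube at (14, 14) does not reach this height (z outside [10.5, 28]); Taking the union: only the 24.5×16 cube is present, so the union is just that shape — 1 connected region; the cone at (-2.5, 5) (r1=3→r2=1) has section circumradius 2.950 here — a regular 16-gon; After the difference (first − rest): starting from the result so far, the cone at (-2.5, 5) partially overlaps it — only the 0.84 mm² overlap (of its 26.64 mm²) is removed, clipping the outline — 1 connected region. The result has 1 disconnected region.

1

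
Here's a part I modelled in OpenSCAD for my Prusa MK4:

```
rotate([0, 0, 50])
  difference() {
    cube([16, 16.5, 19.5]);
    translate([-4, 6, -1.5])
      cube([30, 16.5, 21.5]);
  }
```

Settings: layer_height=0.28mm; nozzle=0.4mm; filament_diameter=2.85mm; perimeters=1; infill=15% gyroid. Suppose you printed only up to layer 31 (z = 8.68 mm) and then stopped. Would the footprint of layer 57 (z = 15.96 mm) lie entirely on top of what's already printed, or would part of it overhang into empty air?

entirely on top

Compare the two slices. At z = 8.68: the 16×16.5 cube contributes its full rectangle (area 264.00 mm²); the 30×16.5 cube at (-4, 6) contributes its full rectangle (area 495.00 mm²); After the difference (first − rest): starting from the 16×16.5 cube (264.00 mm²), the 30×16.5 cube at (-4, 6) partially overlaps it — only the 168.00 mm² overlap (of its 495.00 mm²) is removed, clipping the outline — area = 96.00 mm²; (rotated 50° about Z; rotation is an isometry so areas/perimeters/island counts are preserved). At z = 15.96: the cube is present — its section is the full 16×16.5 rectangle (area 264.00 mm²); the 30×16.5 cube at (-4, 6) contributes its full rectangle (area 495.00 mm²); Taking the first minus the rest: starting from the 16×16.5 cube (264.00 mm²), the 30×16.5 cube at (-4, 6) partially overlaps it — only the 168.00 mm² overlap (of its 495.00 mm²) is removed, clipping the outline — area = 96.00 mm²; (rotated 50° about Z; rotation is an isometry so areas/perimeters/island counts are preserved). Checking containment: the cross-section at z = 15.96 is a subset of the cross-section at z = 8.68.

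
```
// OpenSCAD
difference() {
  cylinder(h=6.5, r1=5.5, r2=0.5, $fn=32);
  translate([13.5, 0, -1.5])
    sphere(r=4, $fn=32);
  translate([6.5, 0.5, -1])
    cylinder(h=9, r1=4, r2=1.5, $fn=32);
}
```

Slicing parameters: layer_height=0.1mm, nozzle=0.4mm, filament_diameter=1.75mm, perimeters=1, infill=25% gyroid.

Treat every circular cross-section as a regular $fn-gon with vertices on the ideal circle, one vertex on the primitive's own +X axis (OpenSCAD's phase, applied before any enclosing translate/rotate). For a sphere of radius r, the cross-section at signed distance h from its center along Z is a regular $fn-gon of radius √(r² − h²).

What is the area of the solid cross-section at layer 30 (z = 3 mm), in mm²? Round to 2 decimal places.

At z = 3 mm: the cone: at t=0.462 of its height the radius interpolates to r₁+(r₂−r₁)t = 3.192, giving a regular 32-gon of that circumradius (area = (32/2)·3.192²·sin(360°/32) = 31.81 mm²); the sphere at (13.5, 0) does not reach this height (|z−center|=4.500 > r=4); the cone at (6.5, 0.5) contributes a regular 32-gon of circumradius 2.889 (interpolated between r1=4 and r2=1.5 at t=0.444) (area = (32/2)·2.889²·sin(360°/32) = 26.05 mm²); After the difference (first − rest): starting from the cone (31.81 mm²), the cone at (6.5, 0.5) misses the remaining region (no effect) — area = 31.81 mm². Overall, the cross-section is a single solid region. Net area = 31.81 mm².

31.81 mm²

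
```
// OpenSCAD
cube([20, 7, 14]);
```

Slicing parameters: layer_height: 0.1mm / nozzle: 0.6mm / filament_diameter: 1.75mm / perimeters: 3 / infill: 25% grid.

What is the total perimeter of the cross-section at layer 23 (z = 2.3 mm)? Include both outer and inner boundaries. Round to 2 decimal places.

At z = 2.3 mm: the cube is present — its section is the full 20×7 rectangle (perimeter 54.00 mm). Overall, the cross-section is a single solid region. Total boundary length (outer) = 54.00 mm.

54.00 mm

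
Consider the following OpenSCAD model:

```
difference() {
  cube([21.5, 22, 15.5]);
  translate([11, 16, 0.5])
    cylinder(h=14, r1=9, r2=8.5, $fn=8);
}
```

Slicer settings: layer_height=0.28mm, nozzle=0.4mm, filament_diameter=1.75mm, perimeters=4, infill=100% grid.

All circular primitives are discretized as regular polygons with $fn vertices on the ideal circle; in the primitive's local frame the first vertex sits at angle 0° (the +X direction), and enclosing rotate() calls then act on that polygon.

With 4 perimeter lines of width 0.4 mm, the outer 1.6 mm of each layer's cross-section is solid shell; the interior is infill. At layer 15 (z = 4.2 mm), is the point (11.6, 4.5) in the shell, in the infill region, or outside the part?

infill

At z = 4.2 mm: the 21.5×22 cube contributes its full rectangle; the cone at (11, 16) (r1=9→r2=8.5) has section circumradius 8.868 here — a regular 8-gon; After the difference (first − rest): starting from the 21.5×22 cube, the cone at (11, 16) partially overlaps it — only the 202.71 mm² overlap (of its 222.42 mm²) is removed, clipping the outline — 1 connected region. Overall, the cross-section is a single solid region. The nearest boundary edge runs (4.73, 9.73)→(11.00, 7.13); distance from the point to it = 2.70 mm. The point is inside the cross-section and 2.70 mm from the nearest boundary — more than the 1.6 mm shell width (4 × 0.4), so it's in the infill interior.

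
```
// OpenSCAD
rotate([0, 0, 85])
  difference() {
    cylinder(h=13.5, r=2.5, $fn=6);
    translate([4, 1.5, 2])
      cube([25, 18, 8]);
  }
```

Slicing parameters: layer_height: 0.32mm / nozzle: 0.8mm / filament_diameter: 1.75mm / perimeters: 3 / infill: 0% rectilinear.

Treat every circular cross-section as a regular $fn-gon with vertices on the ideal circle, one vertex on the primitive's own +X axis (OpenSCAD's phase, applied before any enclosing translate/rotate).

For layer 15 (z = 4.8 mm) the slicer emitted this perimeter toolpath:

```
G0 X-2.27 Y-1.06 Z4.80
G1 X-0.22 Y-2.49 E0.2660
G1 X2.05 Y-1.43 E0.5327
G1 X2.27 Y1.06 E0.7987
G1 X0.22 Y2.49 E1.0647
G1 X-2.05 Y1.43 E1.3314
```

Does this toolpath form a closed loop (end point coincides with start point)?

no

Start point (G0): (-2.27, -1.06). End point (last G1): the path does not return to the start — open.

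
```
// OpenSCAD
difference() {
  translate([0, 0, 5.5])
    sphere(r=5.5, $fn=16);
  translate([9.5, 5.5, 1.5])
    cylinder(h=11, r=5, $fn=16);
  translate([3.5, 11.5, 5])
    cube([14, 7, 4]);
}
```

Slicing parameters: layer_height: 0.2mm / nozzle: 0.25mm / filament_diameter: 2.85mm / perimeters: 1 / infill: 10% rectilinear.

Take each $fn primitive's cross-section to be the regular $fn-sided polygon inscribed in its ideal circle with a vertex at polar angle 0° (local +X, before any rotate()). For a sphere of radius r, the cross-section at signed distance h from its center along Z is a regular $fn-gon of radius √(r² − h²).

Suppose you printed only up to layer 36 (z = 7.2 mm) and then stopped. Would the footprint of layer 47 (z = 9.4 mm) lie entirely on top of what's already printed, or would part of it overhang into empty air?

entirely on top

Compare the two slices. At z = 7.2: the r=5.5 sphere contributes a regular 16-gon of circumradius √(5.5²−1.7²) = 5.231 (area = (16/2)·5.231²·sin(360°/16) = 83.76 mm²); the r=5 cylinder at (9.5, 5.5) contributes a regular 16-gon of circumradius 5 (area = (16/2)·5.000²·sin(360°/16) = 76.54 mm²); the cube at (3.5, 11.5) (footprint 14×7) is included at this height (area 98.00 mm²); After the difference (first − rest): starting from the r=5.5 sphere (83.76 mm²), the r=5 cylinder at (9.5, 5.5) misses the remaining region (no effect); the 14×7 cube at (3.5, 11.5) misses the remaining region (no effect) — area = 83.76 mm². At z = 9.4: the r=5.5 sphere slices to a regular 16-gon of circumradius 3.878 (√(r²−h²) with h=3.9 from center) (area = (16/2)·3.878²·sin(360°/16) = 46.04 mm²); the r=5 cylinder at (9.5, 5.5) contributes a regular 16-gon of circumradius 5 (area = (16/2)·5.000²·sin(360°/16) = 76.54 mm²); the cube at (3.5, 11.5) is absent (z outside [5, 9]); After the difference (first − rest): starting from the r=5.5 sphere (46.04 mm²), the r=5 cylinder at (9.5, 5.5) misses the remaining region (no effect) — area = 46.04 mm². Checking containment: the cross-section at z = 9.4 is a subset of the cross-section at z = 7.2.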